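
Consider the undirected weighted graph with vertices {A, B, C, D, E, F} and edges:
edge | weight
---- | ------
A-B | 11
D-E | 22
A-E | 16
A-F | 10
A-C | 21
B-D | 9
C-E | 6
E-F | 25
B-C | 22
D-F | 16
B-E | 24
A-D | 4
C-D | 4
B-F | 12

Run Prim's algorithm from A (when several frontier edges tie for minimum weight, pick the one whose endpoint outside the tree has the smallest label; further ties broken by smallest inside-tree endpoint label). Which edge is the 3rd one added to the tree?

C-E

Prim's algorithm from A:
Step 1: frontier [A-D 4, A-F 10, A-B 11, A-E 16, A-C 21] → take A-D (4); add D.
Step 2: frontier [A-F 10, A-B 11, A-E 16, A-C 21, C-D 4, B-D 9, D-F 16, D-E 22] → take C-D (4); add C.
Step 3: frontier [A-F 10, A-B 11, A-E 16, C-E 6, B-C 22, B-D 9, D-F 16, D-E 22] → take C-E (6); add E.
Step 4: frontier [A-F 10, A-B 11, B-C 22, B-D 9, D-F 16, B-E 24, E-F 25] → take B-D (9); add B.
Step 5: frontier [A-F 10, B-F 12, D-F 16, E-F 25] → take A-F (10); add F.
The 3rd edge added is C-E.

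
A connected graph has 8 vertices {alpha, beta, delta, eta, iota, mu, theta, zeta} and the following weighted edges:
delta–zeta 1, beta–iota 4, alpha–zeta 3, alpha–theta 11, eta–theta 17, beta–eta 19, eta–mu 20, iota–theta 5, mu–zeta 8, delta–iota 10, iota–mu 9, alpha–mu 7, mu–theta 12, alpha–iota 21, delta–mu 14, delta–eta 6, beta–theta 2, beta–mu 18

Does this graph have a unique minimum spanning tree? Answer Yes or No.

Yes

Kruskal's algorithm — process edges by increasing weight (ties by edge label):
delta–zeta (1): add — endpoints in different components.
beta–theta (2): add — endpoints in different components.
alpha–zeta (3): add — endpoints in different components.
beta–iota (4): add — endpoints in different components.
iota–theta (5): skip — theta and iota already connected.
delta–eta (6): add — endpoints in different components.
alpha–mu (7): add — endpoints in different components.
mu–zeta (8): skip — mu and zeta already connected.
iota–mu (9): add — endpoints in different components.
Every non-tree edge has weight strictly greater than the heaviest edge on the tree path between its endpoints, so the MST is unique.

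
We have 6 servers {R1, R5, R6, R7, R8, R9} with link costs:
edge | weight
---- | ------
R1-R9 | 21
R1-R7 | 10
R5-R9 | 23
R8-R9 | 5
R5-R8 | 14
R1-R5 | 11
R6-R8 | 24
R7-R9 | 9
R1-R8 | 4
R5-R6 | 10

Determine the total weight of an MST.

39

Kruskal: consider edges lightest-first.
R1-R8 (4): add — endpoints in different components.
R8-R9 (5): add — endpoints in different components.
R7-R9 (9): add — endpoints in different components.
R1-R7 (10): skip — R7 and R1 already connected.
R5-R6 (10): add — endpoints in different components.
R1-R5 (11): add — endpoints in different components.
MST edges: R1-R8, R8-R9, R7-R9, R5-R6, R1-R5; total weight 4+5+9+10+11 = 39.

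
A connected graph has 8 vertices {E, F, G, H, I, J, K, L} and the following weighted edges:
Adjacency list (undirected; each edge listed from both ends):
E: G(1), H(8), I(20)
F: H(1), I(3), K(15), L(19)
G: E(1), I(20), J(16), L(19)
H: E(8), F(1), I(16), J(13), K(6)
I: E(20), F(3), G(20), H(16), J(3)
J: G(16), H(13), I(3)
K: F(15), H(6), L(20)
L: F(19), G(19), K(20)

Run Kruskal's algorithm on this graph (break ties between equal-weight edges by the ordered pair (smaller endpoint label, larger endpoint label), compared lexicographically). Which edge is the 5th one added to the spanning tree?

H-K

Sort edges by weight, then run Kruskal:
E G (1): add — endpoints in different components.
F H (1): add — endpoints in different components.
F I (3): add — endpoints in different components.
I J (3): add — endpoints in different components.
H K (6): add — endpoints in different components.
E H (8): add — endpoints in different components.
H J (13): skip — H and J already connected.
F K (15): skip — F and K already connected.
G J (16): skip — G and J already connected.
H I (16): skip — H and I already connected.
F L (19): add — endpoints in different components.
The 5th edge added is H K.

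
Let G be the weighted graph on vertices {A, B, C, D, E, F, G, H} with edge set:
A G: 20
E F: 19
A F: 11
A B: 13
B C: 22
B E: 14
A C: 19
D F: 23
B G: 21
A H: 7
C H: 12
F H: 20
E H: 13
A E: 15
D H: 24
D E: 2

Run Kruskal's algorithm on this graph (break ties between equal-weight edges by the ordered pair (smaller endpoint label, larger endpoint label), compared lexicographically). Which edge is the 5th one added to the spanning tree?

Sort edges by weight, then run Kruskal:
D E (2): add — endpoints in different components.
A H (7): add — endpoints in different components.
A F (11): add — endpoints in different components.
C H (12): add — endpoints in different components.
A B (13): add — endpoints in different components.
E H (13): add — endpoints in different components.
B E (14): skip — B and E already connected.
A E (15): skip — A and E already connected.
A C (19): skip — A and C already connected.
E F (19): skip — E and F already connected.
A G (20): add — endpoints in different components.
The 5th edge added is A B.

A-B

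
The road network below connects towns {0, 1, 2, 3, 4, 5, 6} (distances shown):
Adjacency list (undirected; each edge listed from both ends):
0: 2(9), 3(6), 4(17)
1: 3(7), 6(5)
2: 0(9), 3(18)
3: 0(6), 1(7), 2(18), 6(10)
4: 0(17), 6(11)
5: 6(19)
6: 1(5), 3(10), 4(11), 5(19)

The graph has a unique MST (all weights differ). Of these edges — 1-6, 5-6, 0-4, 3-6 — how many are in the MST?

2

Sort edges by weight, then run Kruskal:
1-6 (5): add. Components now {0} {1,6} {2} {3} {4} {5}
0-3 (6): add. Components now {0,3} {1,6} {2} {4} {5}
1-3 (7): add. Components now {0,1,3,6} {2} {4} {5}
0-2 (9): add. Components now {0,1,2,3,6} {4} {5}
3-6 (10): skip — 3 and 6 already connected.
4-6 (11): add. Components now {0,1,2,3,4,6} {5}
0-4 (17): skip — 0 and 4 already connected.
2-3 (18): skip — 2 and 3 already connected.
5-6 (19): add. Components now {0,1,2,3,4,5,6}
MST edge set: {1-6, 0-3, 1-3, 0-2, 4-6, 5-6}.
Of the listed edges, {1-6, 5-6} are in the MST → 2.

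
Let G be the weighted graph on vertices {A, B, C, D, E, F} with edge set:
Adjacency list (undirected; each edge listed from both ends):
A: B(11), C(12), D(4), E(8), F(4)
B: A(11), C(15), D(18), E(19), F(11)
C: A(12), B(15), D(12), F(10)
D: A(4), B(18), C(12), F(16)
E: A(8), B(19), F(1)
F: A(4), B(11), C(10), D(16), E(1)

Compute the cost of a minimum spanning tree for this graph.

Prim, starting at D.
Step 1: cheapest edge leaving the tree is A—D (4); add A.
Step 2: cheapest edge leaving the tree is A—F (4); add F.
Step 3: cheapest edge leaving the tree is E—F (1); add E.
Step 4: cheapest edge leaving the tree is C—F (10); add C.
Step 5: cheapest edge leaving the tree is A—B (11); add B.
MST edges: A—D, A—F, E—F, C—F, A—B; total weight 4+4+1+10+11 = 30.

30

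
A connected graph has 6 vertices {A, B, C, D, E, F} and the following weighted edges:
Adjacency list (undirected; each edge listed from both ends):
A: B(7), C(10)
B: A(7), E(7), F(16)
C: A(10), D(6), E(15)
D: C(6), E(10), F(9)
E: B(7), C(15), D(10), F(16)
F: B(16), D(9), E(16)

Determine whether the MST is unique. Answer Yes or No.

No

Kruskal's algorithm — process edges by increasing weight (ties by edge label):
C D (6): add — endpoints in different components.
A B (7): add — endpoints in different components.
B E (7): add — endpoints in different components.
D F (9): add — endpoints in different components.
A C (10): add — endpoints in different components.
Non-tree edge D E has weight 10, equal to the heaviest edge on its tree cycle — swapping gives another MST of the same weight. Not unique.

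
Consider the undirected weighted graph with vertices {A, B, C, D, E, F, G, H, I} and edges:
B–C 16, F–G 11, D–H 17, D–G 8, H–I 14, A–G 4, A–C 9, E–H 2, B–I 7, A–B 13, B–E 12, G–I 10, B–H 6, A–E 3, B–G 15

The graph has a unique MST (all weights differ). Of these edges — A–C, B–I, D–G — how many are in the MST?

Kruskal's algorithm — process edges by increasing weight (ties by edge label):
E–H (2): add — endpoints in different components.
A–E (3): add — endpoints in different components.
A–G (4): add — endpoints in different components.
B–H (6): add — endpoints in different components.
B–I (7): add — endpoints in different components.
D–G (8): add — endpoints in different components.
A–C (9): add — endpoints in different components.
G–I (10): skip — G and I already connected.
F–G (11): add — endpoints in different components.
MST edge set: {E–H, A–E, A–G, B–H, B–I, D–G, A–C, F–G}.
Of the listed edges, {A–C, B–I, D–G} are in the MST → 3.

3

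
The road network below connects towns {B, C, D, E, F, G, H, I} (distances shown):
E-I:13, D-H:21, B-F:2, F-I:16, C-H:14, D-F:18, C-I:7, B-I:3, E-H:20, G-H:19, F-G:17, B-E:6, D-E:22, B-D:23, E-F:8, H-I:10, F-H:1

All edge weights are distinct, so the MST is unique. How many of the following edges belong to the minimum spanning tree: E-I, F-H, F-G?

Sort edges by weight, then run Kruskal:
F-H (1): add — endpoints in different components.
B-F (2): add — endpoints in different components.
B-I (3): add — endpoints in different components.
B-E (6): add — endpoints in different components.
C-I (7): add — endpoints in different components.
E-F (8): skip — E and F already connected.
H-I (10): skip — H and I already connected.
E-I (13): skip — E and I already connected.
C-H (14): skip — C and H already connected.
F-I (16): skip — F and I already connected.
F-G (17): add — endpoints in different components.
D-F (18): add — endpoints in different components.
MST edge set: {F-H, B-F, B-I, B-E, C-I, F-G, D-F}.
Of the listed edges, {F-H, F-G} are in the MST → 2.

2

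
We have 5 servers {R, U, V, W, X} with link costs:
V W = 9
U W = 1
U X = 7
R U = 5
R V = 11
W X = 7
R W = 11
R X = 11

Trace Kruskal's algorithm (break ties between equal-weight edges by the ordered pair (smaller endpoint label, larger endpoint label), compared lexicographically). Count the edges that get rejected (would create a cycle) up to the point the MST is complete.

Kruskal's algorithm — process edges by increasing weight (ties by edge label):
U W (1): add — endpoints in different components.
R U (5): add — endpoints in different components.
U X (7): add — endpoints in different components.
W X (7): skip — W and X already connected.
V W (9): add — endpoints in different components.
Edges rejected before the tree was complete: 1.

1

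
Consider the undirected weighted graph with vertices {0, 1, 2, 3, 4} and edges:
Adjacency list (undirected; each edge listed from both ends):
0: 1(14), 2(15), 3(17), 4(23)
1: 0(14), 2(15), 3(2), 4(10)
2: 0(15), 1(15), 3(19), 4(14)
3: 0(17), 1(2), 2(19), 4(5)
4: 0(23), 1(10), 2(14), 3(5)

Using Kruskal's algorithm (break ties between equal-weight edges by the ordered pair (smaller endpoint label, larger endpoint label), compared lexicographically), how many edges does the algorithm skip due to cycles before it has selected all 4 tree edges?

Kruskal's algorithm — process edges by increasing weight (ties by edge label):
1-3 (2): add — endpoints in different components.
3-4 (5): add — endpoints in different components.
1-4 (10): skip — 1 and 4 already connected.
0-1 (14): add — endpoints in different components.
2-4 (14): add — endpoints in different components.
Edges rejected before the tree was complete: 1.

1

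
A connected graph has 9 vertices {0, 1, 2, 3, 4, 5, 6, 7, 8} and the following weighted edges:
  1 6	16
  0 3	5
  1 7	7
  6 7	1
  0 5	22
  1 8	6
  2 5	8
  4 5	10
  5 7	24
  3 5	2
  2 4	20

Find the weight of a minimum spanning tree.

63

Kruskal: consider edges lightest-first.
6 7 (1): add — endpoints in different components.
3 5 (2): add — endpoints in different components.
0 3 (5): add — endpoints in different components.
1 8 (6): add — endpoints in different components.
1 7 (7): add — endpoints in different components.
2 5 (8): add — endpoints in different components.
4 5 (10): add — endpoints in different components.
1 6 (16): skip — 1 and 6 already connected.
2 4 (20): skip — 2 and 4 already connected.
0 5 (22): skip — 0 and 5 already connected.
5 7 (24): add — endpoints in different components.
MST edges: 6 7, 3 5, 0 3, 1 8, 1 7, 2 5, 4 5, 5 7; total weight 1+2+5+6+7+8+10+24 = 63.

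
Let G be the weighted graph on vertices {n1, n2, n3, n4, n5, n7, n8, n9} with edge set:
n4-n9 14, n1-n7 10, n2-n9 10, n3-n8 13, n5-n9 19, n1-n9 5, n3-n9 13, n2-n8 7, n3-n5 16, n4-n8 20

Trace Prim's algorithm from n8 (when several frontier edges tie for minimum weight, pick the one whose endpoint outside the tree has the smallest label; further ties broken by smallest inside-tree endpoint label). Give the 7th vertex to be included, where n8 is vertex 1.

Prim, starting at n8.
Step 1: cheapest edge leaving the tree is n2-n8 (7); add n2.
Step 2: cheapest edge leaving the tree is n2-n9 (10); add n9.
Step 3: cheapest edge leaving the tree is n1-n9 (5); add n1.
Step 4: cheapest edge leaving the tree is n1-n7 (10); add n7.
Step 5: cheapest edge leaving the tree is n3-n8 (13); add n3.
Step 6: cheapest edge leaving the tree is n4-n9 (14); add n4.
Step 7: cheapest edge leaving the tree is n3-n5 (16); add n5.
Vertex order: n8, n2, n9, n1, n7, n3, n4, n5. The 7th vertex is n4.

n4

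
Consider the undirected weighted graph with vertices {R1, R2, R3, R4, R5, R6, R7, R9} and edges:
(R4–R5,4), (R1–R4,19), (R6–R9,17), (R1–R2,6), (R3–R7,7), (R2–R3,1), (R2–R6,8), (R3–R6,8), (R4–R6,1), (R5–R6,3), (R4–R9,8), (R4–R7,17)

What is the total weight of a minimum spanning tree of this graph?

34

Prim's algorithm from R7:
Step 1: cheapest edge leaving the tree is R3–R7 (7); add R3.
Step 2: cheapest edge leaving the tree is R2–R3 (1); add R2.
Step 3: cheapest edge leaving the tree is R1–R2 (6); add R1.
Step 4: cheapest edge leaving the tree is R2–R6 (8); add R6.
Step 5: cheapest edge leaving the tree is R4–R6 (1); add R4.
Step 6: cheapest edge leaving the tree is R5–R6 (3); add R5.
Step 7: cheapest edge leaving the tree is R4–R9 (8); add R9.
MST edges: R3–R7, R2–R3, R1–R2, R2–R6, R4–R6, R5–R6, R4–R9; total weight 7+1+6+8+1+3+8 = 34.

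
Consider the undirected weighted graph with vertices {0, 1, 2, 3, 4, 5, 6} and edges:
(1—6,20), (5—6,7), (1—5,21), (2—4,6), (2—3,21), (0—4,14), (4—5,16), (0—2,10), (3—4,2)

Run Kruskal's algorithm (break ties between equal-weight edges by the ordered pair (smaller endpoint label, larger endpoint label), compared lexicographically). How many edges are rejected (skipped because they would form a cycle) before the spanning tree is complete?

Sort edges by weight, then run Kruskal:
3—4 (2): add. Components now {0} {1} {2} {3,4} {5} {6}
2—4 (6): add. Components now {0} {1} {2,3,4} {5} {6}
5—6 (7): add. Components now {0} {1} {2,3,4} {5,6}
0—2 (10): add. Components now {0,2,3,4} {1} {5,6}
0—4 (14): skip — 0 and 4 already connected.
4—5 (16): add. Components now {0,2,3,4,5,6} {1}
1—6 (20): add. Components now {0,1,2,3,4,5,6}
Edges rejected before the tree was complete: 1.

1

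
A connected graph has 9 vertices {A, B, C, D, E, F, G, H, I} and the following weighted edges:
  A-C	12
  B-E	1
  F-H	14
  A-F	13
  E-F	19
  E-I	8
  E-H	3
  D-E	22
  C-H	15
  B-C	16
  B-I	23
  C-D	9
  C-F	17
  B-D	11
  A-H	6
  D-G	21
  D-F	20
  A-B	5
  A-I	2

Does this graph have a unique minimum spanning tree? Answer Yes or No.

Sort edges by weight, then run Kruskal:
B-E (1): add — endpoints in different components.
A-I (2): add — endpoints in different components.
E-H (3): add — endpoints in different components.
A-B (5): add — endpoints in different components.
A-H (6): skip — A and H already connected.
E-I (8): skip — E and I already connected.
C-D (9): add — endpoints in different components.
B-D (11): add — endpoints in different components.
A-C (12): skip — A and C already connected.
A-F (13): add — endpoints in different components.
F-H (14): skip — F and H already connected.
C-H (15): skip — C and H already connected.
B-C (16): skip — B and C already connected.
C-F (17): skip — C and F already connected.
E-F (19): skip — E and F already connected.
D-F (20): skip — D and F already connected.
D-G (21): add — endpoints in different components.
Every non-tree edge has weight strictly greater than the heaviest edge on the tree path between its endpoints, so the MST is unique.

Yes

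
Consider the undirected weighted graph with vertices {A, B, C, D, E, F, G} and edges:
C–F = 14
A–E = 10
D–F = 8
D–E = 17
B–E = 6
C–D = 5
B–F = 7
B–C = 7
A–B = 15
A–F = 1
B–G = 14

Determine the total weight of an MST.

Kruskal's algorithm — process edges by increasing weight (ties by edge label):
A–F (1): add — endpoints in different components.
C–D (5): add — endpoints in different components.
B–E (6): add — endpoints in different components.
B–C (7): add — endpoints in different components.
B–F (7): add — endpoints in different components.
D–F (8): skip — D and F already connected.
A–E (10): skip — A and E already connected.
B–G (14): add — endpoints in different components.
MST edges: A–F, C–D, B–E, B–C, B–F, B–G; total weight 1+5+6+7+7+14 = 40.

40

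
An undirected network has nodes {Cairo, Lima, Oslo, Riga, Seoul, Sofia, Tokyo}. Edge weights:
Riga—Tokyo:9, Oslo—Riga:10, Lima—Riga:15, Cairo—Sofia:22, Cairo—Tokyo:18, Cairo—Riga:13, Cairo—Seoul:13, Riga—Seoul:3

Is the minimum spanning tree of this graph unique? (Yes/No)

Kruskal: consider edges lightest-first.
Riga—Seoul (3): add — endpoints in different components.
Riga—Tokyo (9): add — endpoints in different components.
Oslo—Riga (10): add — endpoints in different components.
Cairo—Riga (13): add — endpoints in different components.
Cairo—Seoul (13): skip — Cairo and Seoul already connected.
Lima—Riga (15): add — endpoints in different components.
Cairo—Tokyo (18): skip — Cairo and Tokyo already connected.
Cairo—Sofia (22): add — endpoints in different components.
Non-tree edge Cairo—Seoul has weight 13, equal to the heaviest edge on its tree cycle — swapping gives another MST of the same weight. Not unique.

No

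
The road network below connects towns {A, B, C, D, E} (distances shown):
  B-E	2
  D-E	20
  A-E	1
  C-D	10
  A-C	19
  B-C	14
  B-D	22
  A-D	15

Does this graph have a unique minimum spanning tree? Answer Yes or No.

Yes

Sort edges by weight, then run Kruskal:
A-E (1): add. Components now {A,E} {B} {C} {D}
B-E (2): add. Components now {A,B,E} {C} {D}
C-D (10): add. Components now {A,B,E} {C,D}
B-C (14): add. Components now {A,B,C,D,E}
Every non-tree edge has weight strictly greater than the heaviest edge on the tree path between its endpoints, so the MST is unique.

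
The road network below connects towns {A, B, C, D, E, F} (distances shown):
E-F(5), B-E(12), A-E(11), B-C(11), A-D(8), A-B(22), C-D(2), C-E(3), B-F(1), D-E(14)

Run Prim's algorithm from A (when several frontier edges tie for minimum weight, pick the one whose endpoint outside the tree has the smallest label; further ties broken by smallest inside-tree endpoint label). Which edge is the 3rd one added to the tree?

C-E

Prim's algorithm from A:
Step 1: cheapest edge leaving the tree is A-D (8); add D.
Step 2: cheapest edge leaving the tree is C-D (2); add C.
Step 3: cheapest edge leaving the tree is C-E (3); add E.
Step 4: cheapest edge leaving the tree is E-F (5); add F.
Step 5: cheapest edge leaving the tree is B-F (1); add B.
The 3rd edge added is C-E.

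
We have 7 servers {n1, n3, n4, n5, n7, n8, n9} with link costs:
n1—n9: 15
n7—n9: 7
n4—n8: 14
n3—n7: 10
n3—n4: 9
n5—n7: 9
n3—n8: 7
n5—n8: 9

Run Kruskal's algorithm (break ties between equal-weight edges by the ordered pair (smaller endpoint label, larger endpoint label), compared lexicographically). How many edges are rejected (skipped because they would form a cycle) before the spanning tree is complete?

2

Kruskal: consider edges lightest-first.
n3—n8 (7): add. Components now {n3,n8} {n5} {n1} {n7} {n9} {n4}
n7—n9 (7): add. Components now {n3,n8} {n5} {n1} {n7,n9} {n4}
n3—n4 (9): add. Components now {n3,n4,n8} {n5} {n1} {n7,n9}
n5—n7 (9): add. Components now {n3,n4,n8} {n5,n7,n9} {n1}
n5—n8 (9): add. Components now {n3,n4,n5,n7,n8,n9} {n1}
n3—n7 (10): skip — n3 and n7 already connected.
n4—n8 (14): skip — n4 and n8 already connected.
n1—n9 (15): add. Components now {n1,n3,n4,n5,n7,n8,n9}
Edges rejected before the tree was complete: 2.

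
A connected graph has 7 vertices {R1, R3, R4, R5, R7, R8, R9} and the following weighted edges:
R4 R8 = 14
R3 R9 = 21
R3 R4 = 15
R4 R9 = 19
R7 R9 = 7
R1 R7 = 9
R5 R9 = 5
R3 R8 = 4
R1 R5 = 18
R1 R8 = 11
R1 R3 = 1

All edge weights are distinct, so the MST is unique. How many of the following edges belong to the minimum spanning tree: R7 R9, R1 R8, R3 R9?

Kruskal's algorithm — process edges by increasing weight (ties by edge label):
R1 R3 (1): add. Components now {R1,R3} {R4} {R9} {R8} {R7} {R5}
R3 R8 (4): add. Components now {R1,R3,R8} {R4} {R9} {R7} {R5}
R5 R9 (5): add. Components now {R1,R3,R8} {R4} {R5,R9} {R7}
R7 R9 (7): add. Components now {R1,R3,R8} {R4} {R5,R7,R9}
R1 R7 (9): add. Components now {R1,R3,R5,R7,R8,R9} {R4}
R1 R8 (11): skip — R8 and R1 already connected.
R4 R8 (14): add. Components now {R1,R3,R4,R5,R7,R8,R9}
MST edge set: {R1 R3, R3 R8, R5 R9, R7 R9, R1 R7, R4 R8}.
Of the listed edges, {R7 R9} are in the MST → 1.

1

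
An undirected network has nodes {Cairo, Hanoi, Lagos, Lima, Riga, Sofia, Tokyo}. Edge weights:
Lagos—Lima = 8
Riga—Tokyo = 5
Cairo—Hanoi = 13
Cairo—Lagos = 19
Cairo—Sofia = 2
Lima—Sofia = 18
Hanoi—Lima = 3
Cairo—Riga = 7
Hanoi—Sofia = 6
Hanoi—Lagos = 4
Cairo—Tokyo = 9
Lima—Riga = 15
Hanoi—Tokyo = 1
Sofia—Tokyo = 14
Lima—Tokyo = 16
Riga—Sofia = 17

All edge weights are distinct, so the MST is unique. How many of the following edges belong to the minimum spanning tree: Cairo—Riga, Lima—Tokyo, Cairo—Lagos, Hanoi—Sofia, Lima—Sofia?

Kruskal: consider edges lightest-first.
Hanoi—Tokyo (1): add — endpoints in different components.
Cairo—Sofia (2): add — endpoints in different components.
Hanoi—Lima (3): add — endpoints in different components.
Hanoi—Lagos (4): add — endpoints in different components.
Riga—Tokyo (5): add — endpoints in different components.
Hanoi—Sofia (6): add — endpoints in different components.
MST edge set: {Hanoi—Tokyo, Cairo—Sofia, Hanoi—Lima, Hanoi—Lagos, Riga—Tokyo, Hanoi—Sofia}.
Of the listed edges, {Hanoi—Sofia} are in the MST → 1.

1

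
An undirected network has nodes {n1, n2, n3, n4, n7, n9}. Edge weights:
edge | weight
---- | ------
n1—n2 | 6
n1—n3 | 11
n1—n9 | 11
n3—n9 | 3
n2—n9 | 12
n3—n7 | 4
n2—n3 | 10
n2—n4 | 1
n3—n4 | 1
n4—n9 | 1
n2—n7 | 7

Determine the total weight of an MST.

Prim, starting at n1.
Step 1: frontier [n1—n2 6, n1—n3 11, n1—n9 11] → take n1—n2 (6); add n2.
Step 2: frontier [n1—n3 11, n1—n9 11, n2—n4 1, n2—n7 7, n2—n3 10, n2—n9 12] → take n2—n4 (1); add n4.
Step 3: frontier [n1—n3 11, n1—n9 11, n2—n7 7, n2—n3 10, n2—n9 12, n3—n4 1, n4—n9 1] → take n3—n4 (1); add n3.
Step 4: frontier [n1—n9 11, n2—n7 7, n2—n9 12, n3—n9 3, n3—n7 4, n4—n9 1] → take n4—n9 (1); add n9.
Step 5: frontier [n2—n7 7, n3—n7 4] → take n3—n7 (4); add n7.
MST edges: n1—n2, n2—n4, n3—n4, n4—n9, n3—n7; total weight 6+1+1+1+4 = 13.

13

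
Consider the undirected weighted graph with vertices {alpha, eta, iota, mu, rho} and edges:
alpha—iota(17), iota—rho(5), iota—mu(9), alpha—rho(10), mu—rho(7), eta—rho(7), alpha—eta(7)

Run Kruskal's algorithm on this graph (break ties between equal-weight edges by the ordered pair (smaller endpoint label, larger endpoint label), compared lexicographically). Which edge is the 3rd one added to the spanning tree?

eta-rho

Sort edges by weight, then run Kruskal:
iota—rho (5): add — endpoints in different components.
alpha—eta (7): add — endpoints in different components.
eta—rho (7): add — endpoints in different components.
mu—rho (7): add — endpoints in different components.
The 3rd edge added is eta—rho.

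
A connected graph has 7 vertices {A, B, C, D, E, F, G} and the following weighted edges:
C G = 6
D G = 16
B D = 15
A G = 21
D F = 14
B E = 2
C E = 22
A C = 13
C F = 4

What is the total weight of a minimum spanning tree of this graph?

54

Prim, starting at B.
Step 1: frontier [B E 2, B D 15] → take B E (2); add E.
Step 2: frontier [B D 15, C E 22] → take B D (15); add D.
Step 3: frontier [D F 14, D G 16, C E 22] → take D F (14); add F.
Step 4: frontier [D G 16, C E 22, C F 4] → take C F (4); add C.
Step 5: frontier [C G 6, A C 13, D G 16] → take C G (6); add G.
Step 6: frontier [A C 13, A G 21] → take A C (13); add A.
MST edges: B E, B D, D F, C F, C G, A C; total weight 2+15+14+4+6+13 = 54.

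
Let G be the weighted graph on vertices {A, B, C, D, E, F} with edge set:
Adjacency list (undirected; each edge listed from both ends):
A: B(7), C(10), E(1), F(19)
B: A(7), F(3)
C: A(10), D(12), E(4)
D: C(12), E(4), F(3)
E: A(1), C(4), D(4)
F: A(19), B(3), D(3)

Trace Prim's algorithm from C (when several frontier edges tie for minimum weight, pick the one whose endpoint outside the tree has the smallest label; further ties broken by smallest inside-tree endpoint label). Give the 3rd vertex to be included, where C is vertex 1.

A

Prim's algorithm from C:
Step 1: frontier [C-E 4, A-C 10, C-D 12] → take C-E (4); add E.
Step 2: frontier [A-C 10, C-D 12, A-E 1, D-E 4] → take A-E (1); add A.
Step 3: frontier [A-B 7, A-F 19, C-D 12, D-E 4] → take D-E (4); add D.
Step 4: frontier [A-B 7, A-F 19, D-F 3] → take D-F (3); add F.
Step 5: frontier [A-B 7, B-F 3] → take B-F (3); add B.
Vertex order: C, E, A, D, F, B. The 3rd vertex is A.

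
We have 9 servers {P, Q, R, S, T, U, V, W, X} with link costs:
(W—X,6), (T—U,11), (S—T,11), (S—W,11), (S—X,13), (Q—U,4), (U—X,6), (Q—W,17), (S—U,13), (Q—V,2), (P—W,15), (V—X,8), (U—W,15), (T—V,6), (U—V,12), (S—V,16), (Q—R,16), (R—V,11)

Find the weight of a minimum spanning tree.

61

Kruskal: consider edges lightest-first.
Q—V (2): add — endpoints in different components.
Q—U (4): add — endpoints in different components.
T—V (6): add — endpoints in different components.
U—X (6): add — endpoints in different components.
W—X (6): add — endpoints in different components.
V—X (8): skip — X and V already connected.
R—V (11): add — endpoints in different components.
S—T (11): add — endpoints in different components.
S—W (11): skip — S and W already connected.
T—U (11): skip — U and T already connected.
U—V (12): skip — U and V already connected.
S—U (13): skip — U and S already connected.
S—X (13): skip — X and S already connected.
P—W (15): add — endpoints in different components.
MST edges: Q—V, Q—U, T—V, U—X, W—X, R—V, S—T, P—W; total weight 2+4+6+6+6+11+11+15 = 61.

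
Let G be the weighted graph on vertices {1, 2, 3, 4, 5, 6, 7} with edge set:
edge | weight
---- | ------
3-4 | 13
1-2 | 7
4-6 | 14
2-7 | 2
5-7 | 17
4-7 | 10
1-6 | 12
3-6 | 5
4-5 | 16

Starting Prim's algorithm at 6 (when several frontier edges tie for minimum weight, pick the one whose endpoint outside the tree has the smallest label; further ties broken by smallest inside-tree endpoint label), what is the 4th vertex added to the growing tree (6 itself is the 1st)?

Grow the tree from 6 using Prim:
Step 1: frontier [3-6 5, 1-6 12, 4-6 14] → take 3-6 (5); add 3.
Step 2: frontier [3-4 13, 1-6 12, 4-6 14] → take 1-6 (12); add 1.
Step 3: frontier [1-2 7, 3-4 13, 4-6 14] → take 1-2 (7); add 2.
Step 4: frontier [2-7 2, 3-4 13, 4-6 14] → take 2-7 (2); add 7.
Step 5: frontier [3-4 13, 4-6 14, 4-7 10, 5-7 17] → take 4-7 (10); add 4.
Step 6: frontier [4-5 16, 5-7 17] → take 4-5 (16); add 5.
Vertex order: 6, 3, 1, 2, 7, 4, 5. The 4th vertex is 2.

2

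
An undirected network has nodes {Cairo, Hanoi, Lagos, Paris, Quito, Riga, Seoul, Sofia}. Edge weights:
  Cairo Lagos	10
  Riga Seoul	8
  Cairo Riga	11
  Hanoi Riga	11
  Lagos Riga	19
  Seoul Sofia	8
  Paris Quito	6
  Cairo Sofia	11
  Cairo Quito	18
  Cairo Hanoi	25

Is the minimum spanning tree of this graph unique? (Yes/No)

Sort edges by weight, then run Kruskal:
Paris Quito (6): add — endpoints in different components.
Riga Seoul (8): add — endpoints in different components.
Seoul Sofia (8): add — endpoints in different components.
Cairo Lagos (10): add — endpoints in different components.
Cairo Riga (11): add — endpoints in different components.
Cairo Sofia (11): skip — Cairo and Sofia already connected.
Hanoi Riga (11): add — endpoints in different components.
Cairo Quito (18): add — endpoints in different components.
Non-tree edge Cairo Sofia has weight 11, equal to the heaviest edge on its tree cycle — swapping gives another MST of the same weight. Not unique.

No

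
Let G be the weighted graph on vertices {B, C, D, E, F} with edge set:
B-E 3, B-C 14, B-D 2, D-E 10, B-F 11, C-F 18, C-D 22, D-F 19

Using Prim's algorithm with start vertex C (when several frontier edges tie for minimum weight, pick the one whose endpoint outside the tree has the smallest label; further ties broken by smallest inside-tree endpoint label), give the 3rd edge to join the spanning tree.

Prim, starting at C.
Step 1: cheapest edge leaving the tree is B-C (14); add B.
Step 2: cheapest edge leaving the tree is B-D (2); add D.
Step 3: cheapest edge leaving the tree is B-E (3); add E.
Step 4: cheapest edge leaving the tree is B-F (11); add F.
The 3rd edge added is B-E.

B-E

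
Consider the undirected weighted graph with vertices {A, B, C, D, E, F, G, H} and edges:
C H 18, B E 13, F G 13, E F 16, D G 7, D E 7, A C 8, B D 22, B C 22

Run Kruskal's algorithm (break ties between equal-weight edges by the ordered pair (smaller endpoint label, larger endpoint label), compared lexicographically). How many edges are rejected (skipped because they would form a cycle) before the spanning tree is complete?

Kruskal's algorithm — process edges by increasing weight (ties by edge label):
D E (7): add — endpoints in different components.
D G (7): add — endpoints in different components.
A C (8): add — endpoints in different components.
B E (13): add — endpoints in different components.
F G (13): add — endpoints in different components.
E F (16): skip — E and F already connected.
C H (18): add — endpoints in different components.
B C (22): add — endpoints in different components.
Edges rejected before the tree was complete: 1.

1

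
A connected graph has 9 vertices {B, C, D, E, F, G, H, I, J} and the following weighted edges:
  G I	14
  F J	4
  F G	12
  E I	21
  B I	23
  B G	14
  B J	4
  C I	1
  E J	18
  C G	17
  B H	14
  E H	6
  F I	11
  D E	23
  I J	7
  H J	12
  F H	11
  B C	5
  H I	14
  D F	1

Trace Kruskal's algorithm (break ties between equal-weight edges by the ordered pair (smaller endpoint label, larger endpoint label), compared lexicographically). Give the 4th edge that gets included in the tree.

F-J

Kruskal: consider edges lightest-first.
C I (1): add — endpoints in different components.
D F (1): add — endpoints in different components.
B J (4): add — endpoints in different components.
F J (4): add — endpoints in different components.
B C (5): add — endpoints in different components.
E H (6): add — endpoints in different components.
I J (7): skip — I and J already connected.
F H (11): add — endpoints in different components.
F I (11): skip — F and I already connected.
F G (12): add — endpoints in different components.
The 4th edge added is F J.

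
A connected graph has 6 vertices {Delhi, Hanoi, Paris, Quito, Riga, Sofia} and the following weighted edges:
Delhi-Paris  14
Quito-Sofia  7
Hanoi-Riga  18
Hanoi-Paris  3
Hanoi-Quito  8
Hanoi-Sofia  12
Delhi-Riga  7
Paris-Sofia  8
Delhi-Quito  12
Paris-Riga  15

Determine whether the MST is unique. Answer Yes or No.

No

Sort edges by weight, then run Kruskal:
Hanoi-Paris (3): add. Components now {Quito} {Sofia} {Delhi} {Riga} {Hanoi,Paris}
Delhi-Riga (7): add. Components now {Quito} {Sofia} {Delhi,Riga} {Hanoi,Paris}
Quito-Sofia (7): add. Components now {Quito,Sofia} {Delhi,Riga} {Hanoi,Paris}
Hanoi-Quito (8): add. Components now {Hanoi,Paris,Quito,Sofia} {Delhi,Riga}
Paris-Sofia (8): skip — Sofia and Paris already connected.
Delhi-Quito (12): add. Components now {Delhi,Hanoi,Paris,Quito,Riga,Sofia}
Non-tree edge Paris-Sofia has weight 8, equal to the heaviest edge on its tree cycle — swapping gives another MST of the same weight. Not unique.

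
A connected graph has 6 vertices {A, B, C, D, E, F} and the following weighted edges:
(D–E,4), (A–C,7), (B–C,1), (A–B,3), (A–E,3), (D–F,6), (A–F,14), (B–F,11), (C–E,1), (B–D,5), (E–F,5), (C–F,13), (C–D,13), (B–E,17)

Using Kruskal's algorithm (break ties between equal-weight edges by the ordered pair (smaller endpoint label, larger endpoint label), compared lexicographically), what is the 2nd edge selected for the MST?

Kruskal's algorithm — process edges by increasing weight (ties by edge label):
B–C (1): add. Components now {A} {B,C} {D} {E} {F}
C–E (1): add. Components now {A} {B,C,E} {D} {F}
A–B (3): add. Components now {A,B,C,E} {D} {F}
A–E (3): skip — A and E already connected.
D–E (4): add. Components now {A,B,C,D,E} {F}
B–D (5): skip — B and D already connected.
E–F (5): add. Components now {A,B,C,D,E,F}
The 2nd edge added is C–E.

C-E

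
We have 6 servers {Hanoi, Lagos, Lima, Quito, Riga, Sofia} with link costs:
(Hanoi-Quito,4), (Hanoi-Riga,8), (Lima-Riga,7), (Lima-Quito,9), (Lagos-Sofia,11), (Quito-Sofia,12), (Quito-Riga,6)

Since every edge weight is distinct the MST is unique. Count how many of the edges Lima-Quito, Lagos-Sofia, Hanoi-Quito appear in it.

Kruskal: consider edges lightest-first.
Hanoi-Quito (4): add — endpoints in different components.
Quito-Riga (6): add — endpoints in different components.
Lima-Riga (7): add — endpoints in different components.
Hanoi-Riga (8): skip — Hanoi and Riga already connected.
Lima-Quito (9): skip — Lima and Quito already connected.
Lagos-Sofia (11): add — endpoints in different components.
Quito-Sofia (12): add — endpoints in different components.
MST edge set: {Hanoi-Quito, Quito-Riga, Lima-Riga, Lagos-Sofia, Quito-Sofia}.
Of the listed edges, {Lagos-Sofia, Hanoi-Quito} are in the MST → 2.

2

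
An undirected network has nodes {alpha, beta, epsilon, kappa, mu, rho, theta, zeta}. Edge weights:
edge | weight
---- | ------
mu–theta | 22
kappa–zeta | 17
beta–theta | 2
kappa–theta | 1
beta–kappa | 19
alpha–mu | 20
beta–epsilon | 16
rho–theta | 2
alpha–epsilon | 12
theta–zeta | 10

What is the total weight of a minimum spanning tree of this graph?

Prim's algorithm from epsilon:
Step 1: cheapest edge leaving the tree is alpha–epsilon (12); add alpha.
Step 2: cheapest edge leaving the tree is beta–epsilon (16); add beta.
Step 3: cheapest edge leaving the tree is beta–theta (2); add theta.
Step 4: cheapest edge leaving the tree is kappa–theta (1); add kappa.
Step 5: cheapest edge leaving the tree is rho–theta (2); add rho.
Step 6: cheapest edge leaving the tree is theta–zeta (10); add zeta.
Step 7: cheapest edge leaving the tree is alpha–mu (20); add mu.
MST edges: alpha–epsilon, beta–epsilon, beta–theta, kappa–theta, rho–theta, theta–zeta, alpha–mu; total weight 12+16+2+1+2+10+20 = 63.

63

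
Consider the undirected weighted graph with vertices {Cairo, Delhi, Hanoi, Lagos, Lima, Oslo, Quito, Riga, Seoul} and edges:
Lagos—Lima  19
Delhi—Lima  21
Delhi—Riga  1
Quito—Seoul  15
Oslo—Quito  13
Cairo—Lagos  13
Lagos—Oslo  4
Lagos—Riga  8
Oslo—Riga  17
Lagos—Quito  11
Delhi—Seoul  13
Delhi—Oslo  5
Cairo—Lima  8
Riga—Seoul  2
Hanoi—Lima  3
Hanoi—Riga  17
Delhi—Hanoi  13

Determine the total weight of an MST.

47

Prim, starting at Oslo.
Step 1: cheapest edge leaving the tree is Lagos—Oslo (4); add Lagos.
Step 2: cheapest edge leaving the tree is Delhi—Oslo (5); add Delhi.
Step 3: cheapest edge leaving the tree is Delhi—Riga (1); add Riga.
Step 4: cheapest edge leaving the tree is Riga—Seoul (2); add Seoul.
Step 5: cheapest edge leaving the tree is Lagos—Quito (11); add Quito.
Step 6: cheapest edge leaving the tree is Cairo—Lagos (13); add Cairo.
Step 7: cheapest edge leaving the tree is Cairo—Lima (8); add Lima.
Step 8: cheapest edge leaving the tree is Hanoi—Lima (3); add Hanoi.
MST edges: Lagos—Oslo, Delhi—Oslo, Delhi—Riga, Riga—Seoul, Lagos—Quito, Cairo—Lagos, Cairo—Lima, Hanoi—Lima; total weight 4+5+1+2+11+13+8+3 = 47.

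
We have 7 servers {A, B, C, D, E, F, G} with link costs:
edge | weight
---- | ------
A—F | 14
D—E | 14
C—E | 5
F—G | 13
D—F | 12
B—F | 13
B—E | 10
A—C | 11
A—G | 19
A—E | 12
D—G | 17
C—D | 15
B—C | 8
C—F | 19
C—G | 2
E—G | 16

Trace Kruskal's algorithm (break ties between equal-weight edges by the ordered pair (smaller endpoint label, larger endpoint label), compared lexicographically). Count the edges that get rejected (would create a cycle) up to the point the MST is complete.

Kruskal's algorithm — process edges by increasing weight (ties by edge label):
C—G (2): add. Components now {A} {B} {C,G} {D} {E} {F}
C—E (5): add. Components now {A} {B} {C,E,G} {D} {F}
B—C (8): add. Components now {A} {B,C,E,G} {D} {F}
B—E (10): skip — B and E already connected.
A—C (11): add. Components now {A,B,C,E,G} {D} {F}
A—E (12): skip — A and E already connected.
D—F (12): add. Components now {A,B,C,E,G} {D,F}
B—F (13): add. Components now {A,B,C,D,E,F,G}
Edges rejected before the tree was complete: 2.

2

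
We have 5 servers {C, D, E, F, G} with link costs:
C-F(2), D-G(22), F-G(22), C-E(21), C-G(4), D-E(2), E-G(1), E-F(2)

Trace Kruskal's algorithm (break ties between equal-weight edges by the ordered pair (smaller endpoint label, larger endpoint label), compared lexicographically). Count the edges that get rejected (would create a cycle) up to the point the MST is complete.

0

Kruskal's algorithm — process edges by increasing weight (ties by edge label):
E-G (1): add — endpoints in different components.
C-F (2): add — endpoints in different components.
D-E (2): add — endpoints in different components.
E-F (2): add — endpoints in different components.
Edges rejected before the tree was complete: 0.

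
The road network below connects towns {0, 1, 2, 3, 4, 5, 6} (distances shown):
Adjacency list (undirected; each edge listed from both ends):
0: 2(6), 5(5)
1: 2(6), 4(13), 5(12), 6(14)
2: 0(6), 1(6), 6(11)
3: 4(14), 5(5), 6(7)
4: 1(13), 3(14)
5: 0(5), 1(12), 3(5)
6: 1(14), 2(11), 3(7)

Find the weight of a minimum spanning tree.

42

Sort edges by weight, then run Kruskal:
0-5 (5): add. Components now {0,5} {1} {2} {3} {4} {6}
3-5 (5): add. Components now {0,3,5} {1} {2} {4} {6}
0-2 (6): add. Components now {0,2,3,5} {1} {4} {6}
1-2 (6): add. Components now {0,1,2,3,5} {4} {6}
3-6 (7): add. Components now {0,1,2,3,5,6} {4}
2-6 (11): skip — 2 and 6 already connected.
1-5 (12): skip — 1 and 5 already connected.
1-4 (13): add. Components now {0,1,2,3,4,5,6}
MST edges: 0-5, 3-5, 0-2, 1-2, 3-6, 1-4; total weight 5+5+6+6+7+13 = 42.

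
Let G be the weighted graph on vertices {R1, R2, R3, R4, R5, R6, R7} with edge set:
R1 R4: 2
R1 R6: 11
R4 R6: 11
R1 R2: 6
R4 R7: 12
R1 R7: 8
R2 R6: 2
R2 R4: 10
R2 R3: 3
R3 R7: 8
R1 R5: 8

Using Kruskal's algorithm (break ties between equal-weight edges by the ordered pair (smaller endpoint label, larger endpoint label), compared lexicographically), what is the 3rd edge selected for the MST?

Sort edges by weight, then run Kruskal:
R1 R4 (2): add. Components now {R6} {R7} {R2} {R5} {R1,R4} {R3}
R2 R6 (2): add. Components now {R2,R6} {R7} {R5} {R1,R4} {R3}
R2 R3 (3): add. Components now {R2,R3,R6} {R7} {R5} {R1,R4}
R1 R2 (6): add. Components now {R1,R2,R3,R4,R6} {R7} {R5}
R1 R5 (8): add. Components now {R1,R2,R3,R4,R5,R6} {R7}
R1 R7 (8): add. Components now {R1,R2,R3,R4,R5,R6,R7}
The 3rd edge added is R2 R3.

R2-R3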